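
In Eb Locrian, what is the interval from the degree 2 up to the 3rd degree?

Spelling Eb Locrian: Eb Fb Gb Ab Bbb Cb Db.
Degree 2 = Fb; 3rd degree = Gb.
Counting 2 letters and 2 half steps from Fb gives a major second.

M2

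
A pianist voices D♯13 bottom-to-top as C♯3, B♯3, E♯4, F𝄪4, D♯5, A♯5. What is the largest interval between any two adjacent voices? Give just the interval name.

major seventh

Adjacent intervals: C♯3→B♯3 = major seventh; B♯3→E♯4 = perfect fourth; E♯4→F𝄪4 = major second; F𝄪4→D♯5 = minor sixth; D♯5→A♯5 = perfect fifth.
The largest is C♯3 to B♯3, a major seventh (11 semitones).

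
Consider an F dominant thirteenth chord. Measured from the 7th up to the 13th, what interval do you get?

The chord tones of F13 (F dominant thirteenth) are F A C Eb G D.
That puts Eb below D.
From Eb to D is 11 semitones, exactly the major seventh.

major 7th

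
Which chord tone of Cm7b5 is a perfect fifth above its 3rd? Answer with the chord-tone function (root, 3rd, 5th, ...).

Cø (C half-diminished seventh): C, E♭, G♭, B♭.
The 3rd is E♭. A perfect fifth above E♭ is B♭.
B♭ is the chord's 7th.

7th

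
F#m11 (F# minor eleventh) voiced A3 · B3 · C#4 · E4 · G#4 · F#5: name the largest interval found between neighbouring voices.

Adjacent intervals: A3→B3 = major second; B3→C#4 = major second; C#4→E4 = minor third; E4→G#4 = major third; G#4→F#5 = minor seventh.
The largest is G#4 to F#5, a minor seventh (10 semitones).

minor seventh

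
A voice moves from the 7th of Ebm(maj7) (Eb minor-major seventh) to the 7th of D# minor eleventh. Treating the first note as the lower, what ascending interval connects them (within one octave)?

The 7th of Ebm(maj7) (Eb minor-major seventh) is D; the 7th of D# minor eleventh is C#.
D up to C# spans 7 letter names and 11 semitones — a major seventh.

major 7th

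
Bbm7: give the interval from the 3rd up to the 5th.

major third

Spelling the chord: Bb-Db-F-Ab.
3rd = Db; 5th = F.
Counting 3 letters and 4 half steps from Db gives a major third.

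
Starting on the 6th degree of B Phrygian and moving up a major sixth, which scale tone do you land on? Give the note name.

E

The scale is B C D E F♯ G A.
The 6th degree is G; a major sixth above that is E — scale degree 4.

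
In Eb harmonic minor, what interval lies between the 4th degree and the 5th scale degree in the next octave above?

major ninth

Eb harmonic minor: Eb F Gb Ab Bb Cb D.
The 4th degree is Ab and the scale degree 5 (up an octave) is Bb.
From Ab to Bb is 14 semitones, exactly the major ninth.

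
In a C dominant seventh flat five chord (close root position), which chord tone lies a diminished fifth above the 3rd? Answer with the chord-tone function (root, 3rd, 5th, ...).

C7b5 (C dominant seventh flat five): C E Gb Bb.
The 3rd is E. A diminished fifth above E is Bb.
Bb is the chord's 7th.

7th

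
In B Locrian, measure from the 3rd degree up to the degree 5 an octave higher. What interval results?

minor tenth

The scale runs B C D E F G A.
3rd degree = D; scale degree 5 (up an octave) = F.
10 letter names make it a tenth; at 15 semitones (a half step narrower than major) the quality is minor.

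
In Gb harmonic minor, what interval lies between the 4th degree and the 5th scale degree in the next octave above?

The scale runs Gb Ab Bbb Cb Db Ebb F.
The 4th degree is Cb and the 5th scale degree (up an octave) is Db.
From Cb to Db is 14 semitones, exactly the major ninth.

major ninth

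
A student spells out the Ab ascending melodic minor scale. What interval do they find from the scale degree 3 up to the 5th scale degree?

Spelling the Ab ascending melodic minor scale: Ab Bb Cb Db Eb F G.
That puts Cb below Eb.
Cb up to Eb spans 3 letter names and 4 semitones — a major third.

major third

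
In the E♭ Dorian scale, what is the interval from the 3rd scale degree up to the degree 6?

augmented 4th

Spelling the E♭ Dorian scale: E♭ F G♭ A♭ B♭ C D♭.
So we need the interval from G♭ up to C.
From G♭ to C: 6 semitones over a fourth = augmented.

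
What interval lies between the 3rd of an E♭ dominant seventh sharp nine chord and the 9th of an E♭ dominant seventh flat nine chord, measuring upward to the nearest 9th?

d7

The 3rd of E♭ dominant seventh sharp nine is G; the 9th of E♭ dominant seventh flat nine is F♭.
G up to F♭ is 9 semitones, a whole step narrower than a major seventh, so the interval is diminished.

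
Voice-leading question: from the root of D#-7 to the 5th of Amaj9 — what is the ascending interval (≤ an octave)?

D#-7 has D# as its root, and Amaj9 has E as its 5th.
From D# to E: 1 semitone over a second = minor.

minor second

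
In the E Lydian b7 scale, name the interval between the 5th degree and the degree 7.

The scale runs E F♯ G♯ A♯ B C♯ D.
So we need the interval from B up to D.
From B to D: 3 semitones over a third = minor.

m3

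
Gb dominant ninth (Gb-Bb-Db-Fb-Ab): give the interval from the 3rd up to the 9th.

So we need the interval from Bb up to Ab.
Bb up to Ab is 10 semitones, a half step narrower than a major seventh, so the interval is minor.

minor 7th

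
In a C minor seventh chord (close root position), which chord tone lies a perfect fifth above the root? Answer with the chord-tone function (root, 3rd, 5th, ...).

5th

Cm7 (C minor seventh): C-Eb-G-Bb.
The root is C. A perfect fifth above C is G.
G is the chord's 5th.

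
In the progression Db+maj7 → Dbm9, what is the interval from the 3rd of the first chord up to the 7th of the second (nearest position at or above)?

diminished 5th

Db+maj7 has F as its 3rd, and Dbm9 has Cb as its 7th.
From F to Cb: 6 semitones over a fifth = diminished.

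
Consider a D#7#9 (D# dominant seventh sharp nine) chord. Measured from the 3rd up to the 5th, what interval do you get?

minor third

Spelling the chord: D#, F##, A#, C#, E##.
That puts F## below A#.
F## up to A# is 3 semitones, a half step narrower than a major third, so the interval is minor.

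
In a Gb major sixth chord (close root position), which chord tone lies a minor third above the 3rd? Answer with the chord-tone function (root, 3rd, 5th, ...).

5th

Gb major sixth: Gb Bb Db Eb.
The 3rd is Bb. A minor third above Bb is Db.
Db is the chord's 5th.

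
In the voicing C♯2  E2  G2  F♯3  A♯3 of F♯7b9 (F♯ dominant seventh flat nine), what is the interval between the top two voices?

Those voices are F♯3 and A♯3.
From F♯ to A♯ is 4 semitones, exactly the major third.

major third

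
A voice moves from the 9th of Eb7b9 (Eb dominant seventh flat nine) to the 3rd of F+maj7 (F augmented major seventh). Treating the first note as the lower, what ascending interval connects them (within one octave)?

augmented third

The 9th of Eb7b9 (Eb dominant seventh flat nine) is Fb; the 3rd of F+maj7 (F augmented major seventh) is A.
Fb up to A is 5 semitones, a half step wider than a major third, so the interval is augmented.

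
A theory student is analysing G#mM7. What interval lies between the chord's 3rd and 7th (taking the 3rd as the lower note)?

augmented 5th

The chord tones of G#m(maj7) are G#, B, D#, F##.
3rd = B; 7th = F##.
B up to F## is 8 semitones, a half step wider than a perfect fifth, so the interval is augmented.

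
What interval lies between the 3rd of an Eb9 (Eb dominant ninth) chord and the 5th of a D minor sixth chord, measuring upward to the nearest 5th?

The 3rd of Eb9 (Eb dominant ninth) is G; the 5th of D minor sixth is A.
G up to A spans 2 letter names and 2 semitones — a major second.

major second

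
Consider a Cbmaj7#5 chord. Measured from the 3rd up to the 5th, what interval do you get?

Cbmaj7#5: Cb, Eb, G, Bb.
3rd = Eb; 5th = G.
Counting 3 letters and 4 half steps from Eb gives a major third.

major third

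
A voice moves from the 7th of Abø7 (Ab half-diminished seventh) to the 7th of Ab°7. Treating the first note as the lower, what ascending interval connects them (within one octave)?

Abø7 (Ab half-diminished seventh) has Gb as its 7th, and Ab°7 has Gbb as its 7th.
8 letter names make it an octave; at 11 semitones (a half step narrower than perfect) the quality is diminished.

diminished 8th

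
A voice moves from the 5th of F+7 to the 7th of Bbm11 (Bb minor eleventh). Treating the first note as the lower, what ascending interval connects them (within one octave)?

d6

F+7 has C# as its 5th, and Bbm11 (Bb minor eleventh) has Ab as its 7th.
From C# to Ab: 7 semitones over a sixth = diminished.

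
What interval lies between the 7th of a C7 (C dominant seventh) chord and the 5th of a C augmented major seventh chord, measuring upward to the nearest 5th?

C7 (C dominant seventh) has Bb as its 7th, and C augmented major seventh has G# as its 5th.
From Bb to G#: 10 semitones over a sixth = augmented.

augmented sixth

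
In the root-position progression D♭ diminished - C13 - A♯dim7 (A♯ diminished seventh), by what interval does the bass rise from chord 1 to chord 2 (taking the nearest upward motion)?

M7

The roots are D♭ and C.
From D♭ to C is 11 semitones, exactly the major seventh.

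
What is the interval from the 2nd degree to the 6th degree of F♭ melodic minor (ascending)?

Spelling F♭ melodic minor (ascending): F♭ G♭ A𝄫 B𝄫 C♭ D♭ E♭.
So we need the interval from G♭ up to D♭.
Counting 5 letters and 7 half steps from G♭ gives a perfect fifth.

perfect fifth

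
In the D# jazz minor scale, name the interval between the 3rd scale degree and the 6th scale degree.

augmented 4th

Spelling the D# jazz minor scale: D# E# F# G# A# B# C##.
3rd scale degree = F#; 6th degree = B#.
F# up to B# is 6 semitones, a half step wider than a perfect fourth, so the interval is augmented.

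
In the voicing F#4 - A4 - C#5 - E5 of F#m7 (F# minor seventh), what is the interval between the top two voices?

minor third

Those voices are C#5 and E5.
3 letter names make it a third; at 3 semitones (a half step narrower than major) the quality is minor.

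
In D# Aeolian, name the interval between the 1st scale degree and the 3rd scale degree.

minor third

Spelling D# Aeolian: D# E# F# G# A# B C#.
So we need the interval from D# up to F#.
From D# to F#: 3 semitones over a third = minor.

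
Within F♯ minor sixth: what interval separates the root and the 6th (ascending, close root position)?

major 6th

The chord tones of F♯min6 are F♯–A–C♯–D♯.
That puts F♯ below D♯.
From F♯ to D♯ is 9 semitones, exactly the major sixth.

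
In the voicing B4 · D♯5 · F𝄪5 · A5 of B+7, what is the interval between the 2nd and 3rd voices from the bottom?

M3

Those voices are D♯5 and F𝄪5.
D♯ up to F𝄪 spans 3 letter names and 4 semitones — a major third.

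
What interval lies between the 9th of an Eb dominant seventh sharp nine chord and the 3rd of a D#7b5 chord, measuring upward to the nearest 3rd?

augmented 1st

Eb dominant seventh sharp nine has F# as its 9th, and D#7b5 has F## as its 3rd.
From F# to F##: 1 semitone over a unison = augmented.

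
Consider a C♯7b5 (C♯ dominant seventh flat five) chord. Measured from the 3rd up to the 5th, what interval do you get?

C♯7b5 (C♯ dominant seventh flat five): C♯, E♯, G, B.
That puts E♯ below G.
E♯ up to G is 2 semitones, a whole step narrower than a major third, so the interval is diminished.

diminished third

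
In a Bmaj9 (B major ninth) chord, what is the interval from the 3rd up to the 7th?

Spelling the chord: B, D#, F#, A#, C#.
The 3rd is D# and the 7th is A#.
Counting 5 letters and 7 half steps from D# gives a perfect fifth.

P5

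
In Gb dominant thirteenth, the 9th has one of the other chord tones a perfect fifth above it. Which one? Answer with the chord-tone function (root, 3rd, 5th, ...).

Gb13 (Gb dominant thirteenth) is spelled Gb Bb Db Fb Ab Eb.
The 9th is Ab. A perfect fifth above Ab is Eb.
Eb is the chord's 13th.

13th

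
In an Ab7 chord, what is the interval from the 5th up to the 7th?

The chord tones of Ab7 (Ab dominant seventh) are Ab–C–Eb–Gb.
That puts Eb below Gb.
3 letter names make it a third; at 3 semitones (a half step narrower than major) the quality is minor.

minor third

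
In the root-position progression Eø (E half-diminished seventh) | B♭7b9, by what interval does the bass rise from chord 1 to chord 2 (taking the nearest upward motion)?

diminished fifth

The roots are E and B♭.
5 letter names make it a fifth; at 6 semitones (a half step narrower than perfect) the quality is diminished.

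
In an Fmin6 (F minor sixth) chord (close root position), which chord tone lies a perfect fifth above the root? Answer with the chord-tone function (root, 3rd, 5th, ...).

F minor sixth is spelled F Ab C D.
The root is F. A perfect fifth above F is C.
C is the chord's 5th.

5th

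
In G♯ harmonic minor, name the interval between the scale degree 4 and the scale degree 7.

A4

The scale runs G♯ A♯ B C♯ D♯ E F𝄪.
Scale degree 4 = C♯; 7th degree = F𝄪.
From C♯ to F𝄪: 6 semitones over a fourth = augmented.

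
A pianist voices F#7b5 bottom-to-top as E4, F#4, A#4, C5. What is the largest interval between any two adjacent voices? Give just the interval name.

major third

Adjacent intervals: E4→F#4 = major second; F#4→A#4 = major third; A#4→C5 = diminished third.
The largest is F#4 to A#4, a major third (4 semitones).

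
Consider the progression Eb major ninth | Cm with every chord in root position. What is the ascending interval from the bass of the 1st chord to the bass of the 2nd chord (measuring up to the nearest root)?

The roots are Eb and C.
Counting 6 letters and 9 half steps from Eb gives a major sixth.

major 6th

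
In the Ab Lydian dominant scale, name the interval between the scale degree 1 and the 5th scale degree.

perfect fifth

Spelling the Ab Lydian dominant scale: Ab Bb C D Eb F Gb.
So we need the interval from Ab up to Eb.
Counting 5 letters and 7 half steps from Ab gives a perfect fifth.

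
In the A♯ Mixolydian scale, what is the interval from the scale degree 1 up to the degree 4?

A♯ mixolydian: A♯ B♯ C𝄪 D♯ E♯ F𝄪 G♯.
Scale degree 1 = A♯; 4th scale degree = D♯.
Counting 4 letters and 5 half steps from A♯ gives a perfect fourth.

perfect fourth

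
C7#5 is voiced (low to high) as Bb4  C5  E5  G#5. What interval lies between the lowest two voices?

Those voices are Bb4 and C5.
Bb up to C spans 2 letter names and 2 semitones — a major second.

major second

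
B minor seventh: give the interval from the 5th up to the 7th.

The chord tones of Bm7 (B minor seventh) are B D F♯ A.
So we need the interval from F♯ up to A.
3 letter names make it a third; at 3 semitones (a half step narrower than major) the quality is minor.

minor third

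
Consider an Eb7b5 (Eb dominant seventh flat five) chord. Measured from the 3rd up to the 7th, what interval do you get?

Eb7b5 (Eb dominant seventh flat five) is spelled Eb, G, Bbb, Db.
3rd = G; 7th = Db.
From G to Db: 6 semitones over a fifth = diminished.
This 3–7 tritone is the characteristic tension at the heart of the dominant sound.

diminished fifth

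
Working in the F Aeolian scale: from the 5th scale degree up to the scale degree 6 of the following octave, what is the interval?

minor ninth

F natural minor: F G Ab Bb C Db Eb.
So we need the interval from C up to Db.
9 letter names make it a ninth; at 13 semitones (a half step narrower than major) the quality is minor.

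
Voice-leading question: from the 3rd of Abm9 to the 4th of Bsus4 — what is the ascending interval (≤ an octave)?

augmented third

The 3rd of Abm9 is Cb; the 4th of Bsus4 is E.
Cb up to E is 5 semitones, a half step wider than a major third, so the interval is augmented.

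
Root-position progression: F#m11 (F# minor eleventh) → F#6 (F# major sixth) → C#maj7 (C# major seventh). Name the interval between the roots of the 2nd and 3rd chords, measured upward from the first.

perfect fifth

The roots are F# and C#.
From F# to C# is 7 semitones, exactly the perfect fifth.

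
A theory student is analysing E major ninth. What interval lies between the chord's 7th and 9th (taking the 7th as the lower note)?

minor 3rd

The chord tones of Emaj9 are E–G#–B–D#–F#.
The 7th is D# and the 9th is F#.
3 letter names make it a third; at 3 semitones (a half step narrower than major) the quality is minor.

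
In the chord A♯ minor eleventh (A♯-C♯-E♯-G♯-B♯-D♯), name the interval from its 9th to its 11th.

minor third

So we need the interval from B♯ up to D♯.
B♯ up to D♯ is 3 semitones, a half step narrower than a major third, so the interval is minor.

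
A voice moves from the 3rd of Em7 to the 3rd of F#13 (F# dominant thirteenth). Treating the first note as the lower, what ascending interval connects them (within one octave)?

A2

Em7 has G as its 3rd, and F#13 (F# dominant thirteenth) has A# as its 3rd.
G up to A# is 3 semitones, a half step wider than a major second, so the interval is augmented.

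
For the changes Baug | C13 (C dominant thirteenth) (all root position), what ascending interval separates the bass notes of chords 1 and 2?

minor second

The roots are B and C.
2 letter names make it a second; at 1 semitone (a half step narrower than major) the quality is minor.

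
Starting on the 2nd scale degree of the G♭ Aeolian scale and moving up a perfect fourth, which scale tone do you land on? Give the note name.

Db

The scale is G♭ A♭ B𝄫 C♭ D♭ E𝄫 F♭.
The 2nd scale degree is A♭; a perfect fourth above that is D♭ — scale degree 5.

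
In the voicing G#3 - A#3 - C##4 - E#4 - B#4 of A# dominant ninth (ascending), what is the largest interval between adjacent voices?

Adjacent intervals: G#3→A#3 = major second; A#3→C##4 = major third; C##4→E#4 = minor third; E#4→B#4 = perfect fifth.
The largest is E#4 to B#4, a perfect fifth (7 semitones).

perfect fifth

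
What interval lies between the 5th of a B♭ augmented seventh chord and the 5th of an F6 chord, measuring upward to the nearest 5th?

d5

The 5th of B♭ augmented seventh is F♯; the 5th of F6 is C.
F♯ up to C is 6 semitones, a half step narrower than a perfect fifth, so the interval is diminished.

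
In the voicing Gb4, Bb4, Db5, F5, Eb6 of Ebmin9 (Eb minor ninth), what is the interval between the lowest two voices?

M3

Those voices are Gb4 and Bb4.
Counting 3 letters and 4 half steps from Gb gives a major third.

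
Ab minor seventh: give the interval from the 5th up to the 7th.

m3

Spelling the chord: Ab Cb Eb Gb.
So we need the interval from Eb up to Gb.
From Eb to Gb: 3 semitones over a third = minor.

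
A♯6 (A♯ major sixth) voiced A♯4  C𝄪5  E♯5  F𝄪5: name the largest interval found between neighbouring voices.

Adjacent intervals: A♯4→C𝄪5 = major third; C𝄪5→E♯5 = minor third; E♯5→F𝄪5 = major second.
The largest is A♯4 to C𝄪5, a major third (4 semitones).

major third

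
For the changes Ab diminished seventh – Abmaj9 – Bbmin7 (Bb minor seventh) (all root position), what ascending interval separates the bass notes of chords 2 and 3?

major 2nd

The roots are Ab and Bb.
From Ab to Bb is 2 semitones, exactly the major second.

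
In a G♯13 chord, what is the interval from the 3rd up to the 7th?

The chord tones of G♯ dominant thirteenth are G♯-B♯-D♯-F♯-A♯-E♯.
3rd = B♯; 7th = F♯.
From B♯ to F♯: 6 semitones over a fifth = diminished.
This 3–7 tritone is the characteristic tension at the heart of the dominant sound.

d5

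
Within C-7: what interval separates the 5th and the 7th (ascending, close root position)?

m3

C-7: C Eb G Bb.
The 5th is G and the 7th is Bb.
3 letter names make it a third; at 3 semitones (a half step narrower than major) the quality is minor.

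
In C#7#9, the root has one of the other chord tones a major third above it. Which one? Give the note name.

The chord tones of C#7#9 (C# dominant seventh sharp nine) are C#–E#–G#–B–D##.
The root is C#. A major third above C# is E#.
E# is the chord's 3rd.

E#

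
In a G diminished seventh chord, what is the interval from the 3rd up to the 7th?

diminished fifth

G°7: G Bb Db Fb.
That puts Bb below Fb.
From Bb to Fb: 6 semitones over a fifth = diminished.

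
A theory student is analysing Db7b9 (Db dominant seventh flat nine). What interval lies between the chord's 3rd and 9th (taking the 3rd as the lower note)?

Db7b9: Db-F-Ab-Cb-Ebb.
3rd = F; 9th = Ebb.
F up to Ebb is 9 semitones, a whole step narrower than a major seventh, so the interval is diminished.

diminished 7th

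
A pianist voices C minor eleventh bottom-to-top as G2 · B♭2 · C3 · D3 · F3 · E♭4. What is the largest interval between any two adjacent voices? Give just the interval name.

minor seventh

Adjacent intervals: G2→B♭2 = minor third; B♭2→C3 = major second; C3→D3 = major second; D3→F3 = minor third; F3→E♭4 = minor seventh.
The largest is F3 to E♭4, a minor seventh (10 semitones).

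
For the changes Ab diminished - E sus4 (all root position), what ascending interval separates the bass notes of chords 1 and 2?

augmented 5th

The roots are Ab and E.
From Ab to E: 8 semitones over a fifth = augmented.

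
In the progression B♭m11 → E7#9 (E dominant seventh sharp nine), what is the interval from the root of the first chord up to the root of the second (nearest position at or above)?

B♭m11 has B♭ as its root, and E7#9 (E dominant seventh sharp nine) has E as its root.
B♭ up to E is 6 semitones, a half step wider than a perfect fourth, so the interval is augmented.

A4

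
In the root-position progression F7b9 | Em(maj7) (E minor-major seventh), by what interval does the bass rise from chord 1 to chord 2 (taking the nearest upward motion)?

The roots are F and E.
Counting 7 letters and 11 half steps from F gives a major seventh.

major 7th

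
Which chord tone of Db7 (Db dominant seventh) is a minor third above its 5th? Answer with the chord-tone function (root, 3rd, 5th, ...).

7th

The chord tones of Db7 are Db–F–Ab–Cb.
The 5th is Ab. A minor third above Ab is Cb.
Cb is the chord's 7th.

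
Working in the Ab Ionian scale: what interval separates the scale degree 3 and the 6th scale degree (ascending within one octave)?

The scale runs Ab Bb C Db Eb F G.
That puts C below F.
Counting 4 letters and 5 half steps from C gives a perfect fourth.

perfect 4th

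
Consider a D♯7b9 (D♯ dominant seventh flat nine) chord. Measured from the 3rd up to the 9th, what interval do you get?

D♯ dominant seventh flat nine: D♯, F𝄪, A♯, C♯, E.
That puts F𝄪 below E.
F𝄪 up to E is 9 semitones, a whole step narrower than a major seventh, so the interval is diminished.

diminished seventh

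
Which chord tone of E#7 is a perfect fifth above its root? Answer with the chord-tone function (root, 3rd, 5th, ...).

5th

E#7 is spelled E#, G##, B#, D#.
The root is E#. A perfect fifth above E# is B#.
B# is the chord's 5th.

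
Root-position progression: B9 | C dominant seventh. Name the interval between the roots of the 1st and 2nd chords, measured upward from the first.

The roots are B and C.
B up to C is 1 semitone, a half step narrower than a major second, so the interval is minor.

minor second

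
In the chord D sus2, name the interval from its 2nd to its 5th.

Spelling the chord: D E A.
So we need the interval from E up to A.
Counting 4 letters and 5 half steps from E gives a perfect fourth.

perfect 4th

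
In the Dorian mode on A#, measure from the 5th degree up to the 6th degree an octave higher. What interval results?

M9

Spelling the Dorian mode on A#: A# B# C# D# E# F## G#.
The 5th degree is E# and the scale degree 6 (up an octave) is F##.
Counting 9 letters and 14 half steps from E# gives a major ninth.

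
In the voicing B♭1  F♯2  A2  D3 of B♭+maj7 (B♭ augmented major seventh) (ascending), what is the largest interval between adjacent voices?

augmented fifth

Adjacent intervals: B♭1→F♯2 = augmented fifth; F♯2→A2 = minor third; A2→D3 = perfect fourth.
The largest is B♭1 to F♯2, an augmented fifth (8 semitones).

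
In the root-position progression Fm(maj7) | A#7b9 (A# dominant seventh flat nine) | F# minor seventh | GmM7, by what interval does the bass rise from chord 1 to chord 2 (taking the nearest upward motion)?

The roots are F and A#.
From F to A#: 5 semitones over a third = augmented.

A3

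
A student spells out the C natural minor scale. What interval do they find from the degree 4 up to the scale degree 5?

C natural minor: C D Eb F G Ab Bb.
So we need the interval from F up to G.
F up to G spans 2 letter names and 2 semitones — a major second.

major second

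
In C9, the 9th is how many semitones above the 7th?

C9 is spelled C, E, G, B♭, D.
B♭ to D is a major third: 4 semitones.

4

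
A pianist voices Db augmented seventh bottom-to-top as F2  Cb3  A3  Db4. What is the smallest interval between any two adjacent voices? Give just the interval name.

Adjacent intervals: F2→Cb3 = diminished fifth; Cb3→A3 = augmented sixth; A3→Db4 = diminished fourth.
The smallest is A3 to Db4, a diminished fourth (4 semitones).

diminished 4th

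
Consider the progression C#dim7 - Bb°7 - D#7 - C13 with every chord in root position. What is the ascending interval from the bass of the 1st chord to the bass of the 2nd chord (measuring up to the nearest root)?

diminished 7th

The roots are C# and Bb.
From C# to Bb: 9 semitones over a seventh = diminished.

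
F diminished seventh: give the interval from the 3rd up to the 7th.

F diminished seventh is spelled F–Ab–Cb–Ebb.
3rd = Ab; 7th = Ebb.
5 letter names make it a fifth; at 6 semitones (a half step narrower than perfect) the quality is diminished.

diminished fifth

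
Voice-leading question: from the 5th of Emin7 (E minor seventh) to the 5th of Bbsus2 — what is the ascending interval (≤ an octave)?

Emin7 (E minor seventh) has B as its 5th, and Bbsus2 has F as its 5th.
From B to F: 6 semitones over a fifth = diminished.

diminished fifth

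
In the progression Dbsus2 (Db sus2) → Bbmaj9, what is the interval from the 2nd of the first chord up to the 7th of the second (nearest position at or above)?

Dbsus2 (Db sus2) has Eb as its 2nd, and Bbmaj9 has A as its 7th.
Eb up to A is 6 semitones, a half step wider than a perfect fourth, so the interval is augmented.

augmented 4th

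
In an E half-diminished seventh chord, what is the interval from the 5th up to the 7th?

major third

Spelling the chord: E–G–Bb–D.
So we need the interval from Bb up to D.
Bb up to D spans 3 letter names and 4 semitones — a major third.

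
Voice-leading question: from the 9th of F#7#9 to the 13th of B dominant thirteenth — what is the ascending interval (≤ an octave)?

The 9th of F#7#9 is G##; the 13th of B dominant thirteenth is G#.
8 letter names make it an octave; at 11 semitones (a half step narrower than perfect) the quality is diminished.

diminished octave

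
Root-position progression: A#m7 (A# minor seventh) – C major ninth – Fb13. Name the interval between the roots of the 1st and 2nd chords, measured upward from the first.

d3

The roots are A# and C.
3 letter names make it a third; at 2 semitones (a whole step narrower than major) the quality is diminished.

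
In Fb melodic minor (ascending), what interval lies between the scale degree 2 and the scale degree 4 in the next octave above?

minor tenth

Fb melodic minor: Fb Gb Abb Bbb Cb Db Eb.
That puts Gb below Bbb.
From Gb to Bbb: 15 semitones over a tenth = minor.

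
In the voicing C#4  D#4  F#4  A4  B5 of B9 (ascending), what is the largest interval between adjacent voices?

major ninth

Adjacent intervals: C#4→D#4 = major second; D#4→F#4 = minor third; F#4→A4 = minor third; A4→B5 = major ninth.
The largest is A4 to B5, a major ninth (14 semitones).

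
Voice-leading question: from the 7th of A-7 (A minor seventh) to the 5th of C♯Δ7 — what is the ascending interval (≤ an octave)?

The 7th of A-7 (A minor seventh) is G; the 5th of C♯Δ7 is G♯.
1 letter names make it a unison; at 1 semitone (a half step wider than perfect) the quality is augmented.

augmented unison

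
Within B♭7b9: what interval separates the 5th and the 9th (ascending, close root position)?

B♭7b9 is spelled B♭ D F A♭ C♭.
5th = F; 9th = C♭.
From F to C♭: 6 semitones over a fifth = diminished.

diminished 5th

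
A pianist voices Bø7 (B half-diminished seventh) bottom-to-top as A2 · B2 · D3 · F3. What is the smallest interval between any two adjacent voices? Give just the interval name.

Adjacent intervals: A2→B2 = major second; B2→D3 = minor third; D3→F3 = minor third.
The smallest is A2 to B2, a major second (2 semitones).

major 2nd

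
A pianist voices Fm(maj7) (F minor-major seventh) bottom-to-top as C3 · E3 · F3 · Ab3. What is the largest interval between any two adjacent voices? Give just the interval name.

Adjacent intervals: C3→E3 = major third; E3→F3 = minor second; F3→Ab3 = minor third.
The largest is C3 to E3, a major third (4 semitones).

major third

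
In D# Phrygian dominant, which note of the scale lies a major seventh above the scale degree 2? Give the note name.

D#

The scale is D# E F## G# A# B C#.
The scale degree 2 is E; a major seventh above that is D# — scale degree 1.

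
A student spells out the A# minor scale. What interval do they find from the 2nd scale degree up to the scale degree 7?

A# natural minor: A# B# C# D# E# F# G#.
That puts B# below G#.
From B# to G#: 8 semitones over a sixth = minor.

m6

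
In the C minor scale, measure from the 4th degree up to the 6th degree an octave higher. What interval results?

The scale runs C D E♭ F G A♭ B♭.
4th degree = F; 6th scale degree (up an octave) = A♭.
10 letter names make it a tenth; at 15 semitones (a half step narrower than major) the quality is minor.

minor tenth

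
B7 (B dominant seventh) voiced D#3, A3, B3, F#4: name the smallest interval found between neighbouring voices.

Adjacent intervals: D#3→A3 = diminished fifth; A3→B3 = major second; B3→F#4 = perfect fifth.
The smallest is A3 to B3, a major second (2 semitones).

M2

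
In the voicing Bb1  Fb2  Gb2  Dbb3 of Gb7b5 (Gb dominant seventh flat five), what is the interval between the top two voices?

diminished 5th

Those voices are Gb2 and Dbb3.
From Gb to Dbb: 6 semitones over a fifth = diminished.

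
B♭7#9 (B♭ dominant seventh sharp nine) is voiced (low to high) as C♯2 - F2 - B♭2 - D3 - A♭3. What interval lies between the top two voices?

Those voices are D3 and A♭3.
From D to A♭: 6 semitones over a fifth = diminished.

diminished fifth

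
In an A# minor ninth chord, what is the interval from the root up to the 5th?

perfect fifth

A#m9: A#-C#-E#-G#-B#.
The root is A# and the 5th is E#.
A# up to E# spans 5 letter names and 7 semitones — a perfect fifth.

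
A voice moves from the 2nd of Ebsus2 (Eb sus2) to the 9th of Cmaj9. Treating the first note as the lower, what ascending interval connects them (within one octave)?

major sixth

The 2nd of Ebsus2 (Eb sus2) is F; the 9th of Cmaj9 is D.
Counting 6 letters and 9 half steps from F gives a major sixth.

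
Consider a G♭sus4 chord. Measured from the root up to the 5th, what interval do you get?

G♭ sus4: G♭-C♭-D♭.
Root = G♭; 5th = D♭.
Counting 5 letters and 7 half steps from G♭ gives a perfect fifth.

perfect fifth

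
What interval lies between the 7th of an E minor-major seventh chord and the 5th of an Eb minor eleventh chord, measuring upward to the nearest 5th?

d6

E minor-major seventh has D# as its 7th, and Eb minor eleventh has Bb as its 5th.
From D# to Bb: 7 semitones over a sixth = diminished.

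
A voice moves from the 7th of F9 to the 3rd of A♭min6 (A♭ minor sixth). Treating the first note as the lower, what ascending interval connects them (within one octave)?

minor 6th

The 7th of F9 is E♭; the 3rd of A♭min6 (A♭ minor sixth) is C♭.
E♭ up to C♭ is 8 semitones, a half step narrower than a major sixth, so the interval is minor.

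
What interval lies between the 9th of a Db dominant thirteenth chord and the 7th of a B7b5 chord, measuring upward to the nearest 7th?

augmented fourth

Db dominant thirteenth has Eb as its 9th, and B7b5 has A as its 7th.
Eb up to A is 6 semitones, a half step wider than a perfect fourth, so the interval is augmented.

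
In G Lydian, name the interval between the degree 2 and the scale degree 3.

The scale runs G A B C# D E F#.
Degree 2 = A; scale degree 3 = B.
A up to B spans 2 letter names and 2 semitones — a major second.

major second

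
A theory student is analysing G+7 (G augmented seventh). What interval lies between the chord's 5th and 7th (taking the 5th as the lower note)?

diminished third

Gaug7 is spelled G-B-D#-F.
5th = D#; 7th = F.
D# up to F is 2 semitones, a whole step narrower than a major third, so the interval is diminished.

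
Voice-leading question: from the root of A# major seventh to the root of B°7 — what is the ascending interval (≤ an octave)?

A# major seventh has A# as its root, and B°7 has B as its root.
2 letter names make it a second; at 1 semitone (a half step narrower than major) the quality is minor.

minor second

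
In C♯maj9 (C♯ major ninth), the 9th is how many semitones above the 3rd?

10

Spelling the chord: C♯ E♯ G♯ B♯ D♯.
E♯ to D♯ is a minor seventh: 10 semitones.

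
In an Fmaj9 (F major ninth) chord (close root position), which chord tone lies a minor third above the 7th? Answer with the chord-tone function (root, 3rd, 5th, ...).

9th

Spelling the chord: F–A–C–E–G.
The 7th is E. A minor third above E is G.
G is the chord's 9th.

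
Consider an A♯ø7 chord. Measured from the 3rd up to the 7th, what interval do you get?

P5

A♯ø7 is spelled A♯, C♯, E, G♯.
So we need the interval from C♯ up to G♯.
Counting 5 letters and 7 half steps from C♯ gives a perfect fifth.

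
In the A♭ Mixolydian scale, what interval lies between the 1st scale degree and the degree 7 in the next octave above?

minor fourteenth

Spelling the A♭ Mixolydian scale: A♭ B♭ C D♭ E♭ F G♭.
The 1st scale degree is A♭ and the degree 7 (up an octave) is G♭.
From A♭ to G♭: 22 semitones over a fourteenth = minor.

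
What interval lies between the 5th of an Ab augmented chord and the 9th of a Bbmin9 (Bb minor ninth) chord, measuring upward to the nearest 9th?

The 5th of Ab augmented is E; the 9th of Bbmin9 (Bb minor ninth) is C.
From E to C: 8 semitones over a sixth = minor.

m6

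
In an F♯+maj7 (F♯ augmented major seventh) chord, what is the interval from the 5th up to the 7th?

minor third

F♯+maj7 (F♯ augmented major seventh) is spelled F♯ A♯ C𝄪 E♯.
So we need the interval from C𝄪 up to E♯.
From C𝄪 to E♯: 3 semitones over a third = minor.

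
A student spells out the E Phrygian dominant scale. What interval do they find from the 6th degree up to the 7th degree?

major 2nd

E phrygian dominant: E F G♯ A B C D.
That puts C below D.
C up to D spans 2 letter names and 2 semitones — a major second.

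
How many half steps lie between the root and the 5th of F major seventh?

7

Fmaj7 is spelled F–A–C–E.
F to C is a perfect fifth: 7 semitones.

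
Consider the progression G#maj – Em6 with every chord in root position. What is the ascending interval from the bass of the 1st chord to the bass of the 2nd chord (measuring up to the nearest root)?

The roots are G# and E.
G# up to E is 8 semitones, a half step narrower than a major sixth, so the interval is minor.

minor sixth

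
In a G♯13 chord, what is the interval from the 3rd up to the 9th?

G♯13: G♯ B♯ D♯ F♯ A♯ E♯.
So we need the interval from B♯ up to A♯.
7 letter names make it a seventh; at 10 semitones (a half step narrower than major) the quality is minor.

m7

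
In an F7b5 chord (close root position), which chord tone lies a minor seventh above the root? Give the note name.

The chord tones of F dominant seventh flat five are F, A, Cb, Eb.
The root is F. A minor seventh above F is Eb.
Eb is the chord's 7th.

Eb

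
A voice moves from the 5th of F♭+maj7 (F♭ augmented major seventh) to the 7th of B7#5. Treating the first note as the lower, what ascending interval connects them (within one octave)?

F♭+maj7 (F♭ augmented major seventh) has C as its 5th, and B7#5 has A as its 7th.
From C to A is 9 semitones, exactly the major sixth.

major sixth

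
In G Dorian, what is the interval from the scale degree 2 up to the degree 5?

The scale runs G A B♭ C D E F.
The scale degree 2 is A and the 5th scale degree is D.
A up to D spans 4 letter names and 5 semitones — a perfect fourth.

P4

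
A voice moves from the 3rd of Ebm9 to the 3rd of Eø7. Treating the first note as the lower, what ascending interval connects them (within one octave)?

augmented 1st

The 3rd of Ebm9 is Gb; the 3rd of Eø7 is G.
1 letter names make it a unison; at 1 semitone (a half step wider than perfect) the quality is augmented.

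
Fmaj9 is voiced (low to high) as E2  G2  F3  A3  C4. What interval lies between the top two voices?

m3

Those voices are A3 and C4.
3 letter names make it a third; at 3 semitones (a half step narrower than major) the quality is minor.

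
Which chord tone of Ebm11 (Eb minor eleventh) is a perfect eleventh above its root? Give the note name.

Ab

Eb minor eleventh: Eb Gb Bb Db F Ab.
The root is Eb. A perfect eleventh above Eb is Ab.
Ab is the chord's 11th.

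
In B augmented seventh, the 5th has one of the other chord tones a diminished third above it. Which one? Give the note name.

B+7 (B augmented seventh): B, D♯, F𝄪, A.
The 5th is F𝄪. A diminished third above F𝄪 is A.
A is the chord's 7th.

A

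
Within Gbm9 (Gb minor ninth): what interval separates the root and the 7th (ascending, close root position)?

minor seventh

Gb minor ninth is spelled Gb-Bbb-Db-Fb-Ab.
Root = Gb; 7th = Fb.
Gb up to Fb is 10 semitones, a half step narrower than a major seventh, so the interval is minor.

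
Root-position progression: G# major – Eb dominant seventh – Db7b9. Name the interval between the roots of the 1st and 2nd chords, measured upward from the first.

d6

The roots are G# and Eb.
G# up to Eb is 7 semitones, a whole step narrower than a major sixth, so the interval is diminished.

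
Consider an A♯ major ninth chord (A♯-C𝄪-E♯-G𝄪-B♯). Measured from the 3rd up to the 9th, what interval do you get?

minor seventh

That puts C𝄪 below B♯.
From C𝄪 to B♯: 10 semitones over a seventh = minor.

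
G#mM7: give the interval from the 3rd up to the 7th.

augmented 5th

G#m(maj7) (G# minor-major seventh) is spelled G#-B-D#-F##.
That puts B below F##.
From B to F##: 8 semitones over a fifth = augmented.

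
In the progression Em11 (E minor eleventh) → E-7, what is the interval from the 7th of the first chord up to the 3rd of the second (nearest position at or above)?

Em11 (E minor eleventh) has D as its 7th, and E-7 has G as its 3rd.
D up to G spans 4 letter names and 5 semitones — a perfect fourth.

P4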